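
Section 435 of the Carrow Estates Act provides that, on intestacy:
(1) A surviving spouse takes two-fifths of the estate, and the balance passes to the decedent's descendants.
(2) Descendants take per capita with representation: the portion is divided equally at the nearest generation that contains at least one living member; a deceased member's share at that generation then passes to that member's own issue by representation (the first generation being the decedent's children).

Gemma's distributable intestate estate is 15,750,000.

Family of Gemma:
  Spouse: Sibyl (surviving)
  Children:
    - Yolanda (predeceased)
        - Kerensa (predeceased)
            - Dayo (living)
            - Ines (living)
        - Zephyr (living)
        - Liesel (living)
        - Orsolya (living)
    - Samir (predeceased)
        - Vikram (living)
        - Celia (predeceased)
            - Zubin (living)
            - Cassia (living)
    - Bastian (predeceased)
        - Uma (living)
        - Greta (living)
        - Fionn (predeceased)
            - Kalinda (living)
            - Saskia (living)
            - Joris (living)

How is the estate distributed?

Sibyl takes two-fifths of 15,750,000 = 6,300,000. The remaining 9,450,000 passes to the descendants.
No child survives, so the initial division is made at the grandchildren's generation.
The descendants' portion (9,450,000) is divided into 9 shares of 1,050,000: Zephyr, Liesel, Orsolya, Vikram, Uma, and Greta each take 1,050,000; Kerensa's 1,050,000 share passes to Kerensa's issue; Celia's 1,050,000 share passes to Celia's issue; Fionn's 1,050,000 share passes to Fionn's issue.
Kerensa's share (1,050,000) is divided into 2 shares of 525,000: Dayo and Ines each take 525,000.
Celia's share (1,050,000) is divided into 2 shares of 525,000: Zubin and Cassia each take 525,000.
Fionn's share (1,050,000) is divided into 3 shares of 350,000: Kalinda, Saskia, and Joris each take 350,000.

Sibyl: 6,300,000; Dayo: 525,000; Ines: 525,000; Zephyr: 1,050,000; Liesel: 1,050,000; Orsolya: 1,050,000; Vikram: 1,050,000; Zubin: 525,000; Cassia: 525,000; Uma: 1,050,000; Greta: 1,050,000; Kalinda: 350,000; Saskia: 350,000; Joris: 350,000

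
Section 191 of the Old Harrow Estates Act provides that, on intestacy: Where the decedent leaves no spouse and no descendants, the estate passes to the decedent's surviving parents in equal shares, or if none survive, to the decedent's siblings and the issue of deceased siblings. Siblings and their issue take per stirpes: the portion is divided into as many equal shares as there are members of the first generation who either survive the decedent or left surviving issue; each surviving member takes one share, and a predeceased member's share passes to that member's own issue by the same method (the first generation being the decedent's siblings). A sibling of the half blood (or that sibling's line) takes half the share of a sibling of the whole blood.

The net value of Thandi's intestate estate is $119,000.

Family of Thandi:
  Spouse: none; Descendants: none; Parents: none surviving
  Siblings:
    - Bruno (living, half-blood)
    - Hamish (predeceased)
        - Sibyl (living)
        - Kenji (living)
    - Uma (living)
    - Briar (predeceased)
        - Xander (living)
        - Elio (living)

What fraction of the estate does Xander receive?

The entire $119,000 passes to the siblings and their issue.
Counting each half-blood sibling's line as half a unit, there are 7/2 units in $119,000, so one unit is $34,000. Whole-blood lines (Hamish, Uma, and Briar) take $34,000 each; half-blood lines (Bruno) take $17,000 each.
Hamish's share ($34,000) is divided into 2 shares of $17,000: Sibyl and Kenji each take $17,000.
Briar's share ($34,000) is divided into 2 shares of $17,000: Xander and Elio each take $17,000.

Xander receives 1/7 of the estate.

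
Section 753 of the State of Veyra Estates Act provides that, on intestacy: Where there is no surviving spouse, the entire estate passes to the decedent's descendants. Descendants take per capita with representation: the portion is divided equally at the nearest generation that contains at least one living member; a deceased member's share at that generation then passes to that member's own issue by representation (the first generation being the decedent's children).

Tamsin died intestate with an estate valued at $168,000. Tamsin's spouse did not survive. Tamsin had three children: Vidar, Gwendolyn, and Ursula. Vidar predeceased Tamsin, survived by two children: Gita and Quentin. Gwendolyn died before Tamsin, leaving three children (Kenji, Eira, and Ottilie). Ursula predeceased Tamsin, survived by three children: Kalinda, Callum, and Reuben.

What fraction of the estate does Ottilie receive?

Ottilie receives 1/8 of the estate.

The entire $168,000 passes to the descendants.
No child survives, so the initial division is made at the grandchildren's generation.
That amount ($168,000) is divided into 8 shares of $21,000: Gita, Quentin, Kenji, Eira, Ottilie, Kalinda, Callum, and Reuben each take $21,000.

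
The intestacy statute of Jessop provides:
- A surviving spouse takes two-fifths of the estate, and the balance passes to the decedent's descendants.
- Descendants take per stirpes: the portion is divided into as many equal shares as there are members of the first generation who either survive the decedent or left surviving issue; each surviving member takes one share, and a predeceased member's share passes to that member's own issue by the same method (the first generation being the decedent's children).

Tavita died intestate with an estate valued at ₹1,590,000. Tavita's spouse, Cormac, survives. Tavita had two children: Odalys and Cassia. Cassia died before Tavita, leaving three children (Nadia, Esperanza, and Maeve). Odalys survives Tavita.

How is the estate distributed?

Cormac takes two-fifths of ₹1,590,000 = ₹636,000. The remaining ₹954,000 passes to the descendants.
The descendants' portion (₹954,000) is divided into 2 shares of ₹477,000: Odalys takes ₹477,000; Cassia's ₹477,000 share passes to Cassia's issue.
Cassia's share (₹477,000) is divided into 3 shares of ₹159,000: Nadia, Esperanza, and Maeve each take ₹159,000.

Cormac: ₹636,000; Odalys: ₹477,000; Nadia: ₹159,000; Esperanza: ₹159,000; Maeve: ₹159,000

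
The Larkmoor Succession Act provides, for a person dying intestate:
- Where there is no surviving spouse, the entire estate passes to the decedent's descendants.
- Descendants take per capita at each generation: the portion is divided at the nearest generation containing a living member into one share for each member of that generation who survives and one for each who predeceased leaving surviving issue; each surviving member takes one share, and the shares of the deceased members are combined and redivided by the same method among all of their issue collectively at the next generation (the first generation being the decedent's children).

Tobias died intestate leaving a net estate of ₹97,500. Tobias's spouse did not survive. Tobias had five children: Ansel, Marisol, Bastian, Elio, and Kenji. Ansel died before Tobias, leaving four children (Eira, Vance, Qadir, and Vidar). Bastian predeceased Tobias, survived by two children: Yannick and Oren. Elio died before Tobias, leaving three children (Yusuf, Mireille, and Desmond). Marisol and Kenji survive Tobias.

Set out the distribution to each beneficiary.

Eira: ₹6,500; Vance: ₹6,500; Qadir: ₹6,500; Vidar: ₹6,500; Marisol: ₹19,500; Yannick: ₹6,500; Oren: ₹6,500; Yusuf: ₹6,500; Mireille: ₹6,500; Desmond: ₹6,500; Kenji: ₹19,500

The entire ₹97,500 passes to the descendants.
That amount (₹97,500) is divided at the children's generation into 5 shares of ₹19,500. Marisol and Kenji each take ₹19,500. The 3 shares of the deceased (Ansel, Bastian, and Elio) are combined into a pool of ₹58,500.
That pool (₹58,500) is divided at the grandchildren's generation equally among Eira, Vance, Qadir, Vidar, Yannick, Oren, Yusuf, Mireille, and Desmond: ₹6,500 each.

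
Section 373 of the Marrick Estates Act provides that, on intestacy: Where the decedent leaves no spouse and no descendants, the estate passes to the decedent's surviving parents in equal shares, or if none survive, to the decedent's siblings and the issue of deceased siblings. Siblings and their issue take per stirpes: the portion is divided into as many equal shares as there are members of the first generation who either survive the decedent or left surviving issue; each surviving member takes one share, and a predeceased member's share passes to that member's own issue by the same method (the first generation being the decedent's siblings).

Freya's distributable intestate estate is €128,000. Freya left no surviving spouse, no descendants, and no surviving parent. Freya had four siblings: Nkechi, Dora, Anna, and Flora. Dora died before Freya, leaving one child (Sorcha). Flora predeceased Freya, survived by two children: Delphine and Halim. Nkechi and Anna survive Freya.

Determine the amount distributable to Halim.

The entire €128,000 passes to the siblings and their issue.
That amount (€128,000) is divided into 4 shares of €32,000: Nkechi and Anna each take €32,000; Dora's €32,000 share passes to Dora's issue; Flora's €32,000 share passes to Flora's issue.
Dora's share (€32,000) passes entirely to Sorcha.
Flora's share (€32,000) is divided into 2 shares of €16,000: Delphine and Halim each take €16,000.

Halim receives €16,000.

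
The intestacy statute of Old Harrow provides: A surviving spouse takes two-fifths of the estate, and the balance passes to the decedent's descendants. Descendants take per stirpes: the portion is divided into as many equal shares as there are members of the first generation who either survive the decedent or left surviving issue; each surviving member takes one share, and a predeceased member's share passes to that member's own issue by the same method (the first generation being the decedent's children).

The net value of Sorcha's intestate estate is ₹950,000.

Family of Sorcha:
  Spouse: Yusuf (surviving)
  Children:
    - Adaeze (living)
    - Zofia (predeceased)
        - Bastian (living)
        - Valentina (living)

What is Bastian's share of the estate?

Bastian receives ₹142,500.

Yusuf takes two-fifths of ₹950,000 = ₹380,000. The remaining ₹570,000 passes to the descendants.
The descendants' portion (₹570,000) is divided into 2 shares of ₹285,000: Adaeze takes ₹285,000; Zofia's ₹285,000 share passes to Zofia's issue.
Zofia's share (₹285,000) is divided into 2 shares of ₹142,500: Bastian and Valentina each take ₹142,500.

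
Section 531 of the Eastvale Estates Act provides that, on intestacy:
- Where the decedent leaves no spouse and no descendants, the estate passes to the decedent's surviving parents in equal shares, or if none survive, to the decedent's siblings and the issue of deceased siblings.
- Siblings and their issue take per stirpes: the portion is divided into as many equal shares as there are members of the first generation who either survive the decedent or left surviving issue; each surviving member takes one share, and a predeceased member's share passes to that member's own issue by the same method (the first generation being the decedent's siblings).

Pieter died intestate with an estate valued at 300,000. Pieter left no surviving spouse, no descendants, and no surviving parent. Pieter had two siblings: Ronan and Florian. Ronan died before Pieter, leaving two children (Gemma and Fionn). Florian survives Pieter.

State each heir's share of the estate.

Gemma: 75,000; Fionn: 75,000; Florian: 150,000

The entire 300,000 passes to the siblings and their issue.
That amount (300,000) is divided into 2 shares of 150,000: Florian takes 150,000; Ronan's 150,000 share passes to Ronan's issue.
Ronan's share (150,000) is divided into 2 shares of 75,000: Gemma and Fionn each take 75,000.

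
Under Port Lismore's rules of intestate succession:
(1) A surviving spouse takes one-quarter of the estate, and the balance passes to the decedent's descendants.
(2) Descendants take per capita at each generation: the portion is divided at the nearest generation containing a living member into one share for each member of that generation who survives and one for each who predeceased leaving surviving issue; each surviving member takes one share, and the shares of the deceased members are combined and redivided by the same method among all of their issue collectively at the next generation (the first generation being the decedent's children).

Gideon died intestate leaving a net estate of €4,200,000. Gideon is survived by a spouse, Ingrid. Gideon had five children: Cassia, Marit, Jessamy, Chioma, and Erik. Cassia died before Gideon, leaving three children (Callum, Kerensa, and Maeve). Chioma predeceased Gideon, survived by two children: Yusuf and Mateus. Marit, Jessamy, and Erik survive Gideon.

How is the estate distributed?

Ingrid: €1,050,000; Callum: €252,000; Kerensa: €252,000; Maeve: €252,000; Marit: €630,000; Jessamy: €630,000; Yusuf: €252,000; Mateus: €252,000; Erik: €630,000

Ingrid takes one-quarter of €4,200,000 = €1,050,000. The remaining €3,150,000 passes to the descendants.
The descendants' portion (€3,150,000) is divided at the children's generation into 5 shares of €630,000. Marit, Jessamy, and Erik each take €630,000. The 2 shares of the deceased (Cassia and Chioma) are combined into a pool of €1,260,000.
That pool (€1,260,000) is divided at the grandchildren's generation equally among Callum, Kerensa, Maeve, Yusuf, and Mateus: €252,000 each.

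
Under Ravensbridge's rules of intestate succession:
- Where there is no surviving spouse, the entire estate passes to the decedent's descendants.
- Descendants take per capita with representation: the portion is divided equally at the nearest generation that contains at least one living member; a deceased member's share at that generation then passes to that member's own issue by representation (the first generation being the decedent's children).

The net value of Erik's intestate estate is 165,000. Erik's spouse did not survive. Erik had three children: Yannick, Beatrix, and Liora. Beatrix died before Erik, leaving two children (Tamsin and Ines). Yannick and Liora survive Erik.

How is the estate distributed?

Yannick: 55,000; Tamsin: 27,500; Ines: 27,500; Liora: 55,000

The entire 165,000 passes to the descendants.
That amount (165,000) is divided into 3 shares of 55,000: Yannick and Liora each take 55,000; Beatrix's 55,000 share passes to Beatrix's issue.
Beatrix's share (55,000) is divided into 2 shares of 27,500: Tamsin and Ines each take 27,500.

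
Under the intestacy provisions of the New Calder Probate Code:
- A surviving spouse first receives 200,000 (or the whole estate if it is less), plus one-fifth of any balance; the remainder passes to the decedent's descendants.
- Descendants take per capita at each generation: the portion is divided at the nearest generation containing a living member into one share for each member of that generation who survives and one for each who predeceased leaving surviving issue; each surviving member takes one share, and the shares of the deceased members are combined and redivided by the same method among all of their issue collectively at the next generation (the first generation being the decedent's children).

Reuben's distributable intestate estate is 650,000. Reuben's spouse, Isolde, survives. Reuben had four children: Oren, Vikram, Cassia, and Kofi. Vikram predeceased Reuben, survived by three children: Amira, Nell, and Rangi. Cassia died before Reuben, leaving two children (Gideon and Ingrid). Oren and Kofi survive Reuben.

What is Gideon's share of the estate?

Isolde first takes 200,000, leaving a balance of 450,000. Isolde then takes one-fifth of the balance (90,000), for a total of 290,000. The remaining 360,000 passes to the descendants.
The descendants' portion (360,000) is divided at the children's generation into 4 shares of 90,000. Oren and Kofi each take 90,000. The 2 shares of the deceased (Vikram and Cassia) are combined into a pool of 180,000.
That pool (180,000) is divided at the grandchildren's generation equally among Amira, Nell, Rangi, Gideon, and Ingrid: 36,000 each.

Gideon receives 36,000.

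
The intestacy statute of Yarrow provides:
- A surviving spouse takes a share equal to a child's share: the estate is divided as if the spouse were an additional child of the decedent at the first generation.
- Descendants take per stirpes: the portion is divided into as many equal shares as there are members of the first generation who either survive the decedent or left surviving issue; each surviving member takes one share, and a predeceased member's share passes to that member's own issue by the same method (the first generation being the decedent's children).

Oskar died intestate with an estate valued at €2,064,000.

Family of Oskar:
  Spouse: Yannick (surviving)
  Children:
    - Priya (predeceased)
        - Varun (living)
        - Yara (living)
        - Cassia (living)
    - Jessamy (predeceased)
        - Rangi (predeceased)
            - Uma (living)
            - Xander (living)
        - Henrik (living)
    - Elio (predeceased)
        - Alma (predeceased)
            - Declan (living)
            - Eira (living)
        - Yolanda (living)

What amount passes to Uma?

The spouse counts as an additional share at the children's level, so there are 4 primary shares of €516,000. Yannick takes one such share (€516,000).
The children's combined portion (€1,548,000) is divided into 3 shares of €516,000: Priya's €516,000 share passes to Priya's issue; Jessamy's €516,000 share passes to Jessamy's issue; Elio's €516,000 share passes to Elio's issue.
Priya's share (€516,000) is divided into 3 shares of €172,000: Varun, Yara, and Cassia each take €172,000.
Jessamy's share (€516,000) is divided into 2 shares of €258,000: Henrik takes €258,000; Rangi's €258,000 share passes to Rangi's issue.
Rangi's share (€258,000) is divided into 2 shares of €129,000: Uma and Xander each take €129,000.
Elio's share (€516,000) is divided into 2 shares of €258,000: Yolanda takes €258,000; Alma's €258,000 share passes to Alma's issue.
Alma's share (€258,000) is divided into 2 shares of €129,000: Declan and Eira each take €129,000.

Uma receives €129,000.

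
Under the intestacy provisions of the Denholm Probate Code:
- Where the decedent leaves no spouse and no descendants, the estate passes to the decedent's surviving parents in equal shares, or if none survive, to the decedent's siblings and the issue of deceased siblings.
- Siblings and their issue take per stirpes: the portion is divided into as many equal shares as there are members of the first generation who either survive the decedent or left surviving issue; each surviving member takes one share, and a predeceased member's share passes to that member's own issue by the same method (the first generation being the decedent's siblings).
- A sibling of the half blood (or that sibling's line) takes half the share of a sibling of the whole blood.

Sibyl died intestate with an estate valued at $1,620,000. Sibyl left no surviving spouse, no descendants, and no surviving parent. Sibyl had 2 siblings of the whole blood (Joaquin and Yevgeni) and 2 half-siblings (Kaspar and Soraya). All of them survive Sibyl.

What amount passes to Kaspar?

Kaspar receives $270,000.

The entire $1,620,000 passes to the siblings and their issue.
Counting each half-blood sibling's line as half a unit, there are 3 units in $1,620,000, so one unit is $540,000. Whole-blood lines (Joaquin and Yevgeni) take $540,000 each; half-blood lines (Kaspar and Soraya) take $270,000 each.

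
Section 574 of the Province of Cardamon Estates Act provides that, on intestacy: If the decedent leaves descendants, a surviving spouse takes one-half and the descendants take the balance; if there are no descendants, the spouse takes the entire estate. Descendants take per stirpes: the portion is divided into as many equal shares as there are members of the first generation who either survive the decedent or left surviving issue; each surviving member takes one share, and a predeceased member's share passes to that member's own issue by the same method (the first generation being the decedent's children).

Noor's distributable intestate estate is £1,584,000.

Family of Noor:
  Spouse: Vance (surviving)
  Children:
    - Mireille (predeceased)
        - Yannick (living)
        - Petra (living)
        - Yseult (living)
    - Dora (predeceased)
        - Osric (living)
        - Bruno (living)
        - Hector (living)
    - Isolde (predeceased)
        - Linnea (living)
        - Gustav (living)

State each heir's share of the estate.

Vance takes one-half of £1,584,000 = £792,000. The remaining £792,000 passes to the descendants.
The descendants' portion (£792,000) is divided into 3 shares of £264,000: Mireille's £264,000 share passes to Mireille's issue; Dora's £264,000 share passes to Dora's issue; Isolde's £264,000 share passes to Isolde's issue.
Mireille's share (£264,000) is divided into 3 shares of £88,000: Yannick, Petra, and Yseult each take £88,000.
Dora's share (£264,000) is divided into 3 shares of £88,000: Osric, Bruno, and Hector each take £88,000.
Isolde's share (£264,000) is divided into 2 shares of £132,000: Linnea and Gustav each take £132,000.

Vance: £792,000; Yannick: £88,000; Petra: £88,000; Yseult: £88,000; Osric: £88,000; Bruno: £88,000; Hector: £88,000; Linnea: £132,000; Gustav: £132,000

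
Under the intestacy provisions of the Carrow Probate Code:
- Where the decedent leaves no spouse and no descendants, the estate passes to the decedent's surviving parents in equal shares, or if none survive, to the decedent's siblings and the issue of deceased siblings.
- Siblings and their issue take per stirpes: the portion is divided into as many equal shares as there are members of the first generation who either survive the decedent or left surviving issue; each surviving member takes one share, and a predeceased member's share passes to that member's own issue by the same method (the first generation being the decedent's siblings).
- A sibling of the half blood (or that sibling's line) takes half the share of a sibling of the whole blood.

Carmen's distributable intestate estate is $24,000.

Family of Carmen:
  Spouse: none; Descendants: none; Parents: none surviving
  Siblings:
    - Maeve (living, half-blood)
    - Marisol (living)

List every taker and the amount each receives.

Maeve: $8,000; Marisol: $16,000

The entire $24,000 passes to the siblings and their issue.
Counting each half-blood sibling's line as half a unit, there are 3/2 units in $24,000, so one unit is $16,000. Whole-blood lines (Marisol) take $16,000 each; half-blood lines (Maeve) take $8,000 each.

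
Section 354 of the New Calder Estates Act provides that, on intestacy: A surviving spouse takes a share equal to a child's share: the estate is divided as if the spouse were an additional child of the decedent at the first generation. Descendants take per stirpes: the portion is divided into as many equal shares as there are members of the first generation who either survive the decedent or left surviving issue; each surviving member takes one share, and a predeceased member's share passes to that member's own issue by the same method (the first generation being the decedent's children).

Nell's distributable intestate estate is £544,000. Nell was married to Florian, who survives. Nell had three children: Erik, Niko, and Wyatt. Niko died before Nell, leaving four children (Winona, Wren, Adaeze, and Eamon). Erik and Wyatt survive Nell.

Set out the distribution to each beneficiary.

Florian: £136,000; Erik: £136,000; Winona: £34,000; Wren: £34,000; Adaeze: £34,000; Eamon: £34,000; Wyatt: £136,000

The spouse counts as an additional share at the children's level, so there are 4 primary shares of £136,000. Florian takes one such share (£136,000).
The children's combined portion (£408,000) is divided into 3 shares of £136,000: Erik and Wyatt each take £136,000; Niko's £136,000 share passes to Niko's issue.
Niko's share (£136,000) is divided into 4 shares of £34,000: Winona, Wren, Adaeze, and Eamon each take £34,000.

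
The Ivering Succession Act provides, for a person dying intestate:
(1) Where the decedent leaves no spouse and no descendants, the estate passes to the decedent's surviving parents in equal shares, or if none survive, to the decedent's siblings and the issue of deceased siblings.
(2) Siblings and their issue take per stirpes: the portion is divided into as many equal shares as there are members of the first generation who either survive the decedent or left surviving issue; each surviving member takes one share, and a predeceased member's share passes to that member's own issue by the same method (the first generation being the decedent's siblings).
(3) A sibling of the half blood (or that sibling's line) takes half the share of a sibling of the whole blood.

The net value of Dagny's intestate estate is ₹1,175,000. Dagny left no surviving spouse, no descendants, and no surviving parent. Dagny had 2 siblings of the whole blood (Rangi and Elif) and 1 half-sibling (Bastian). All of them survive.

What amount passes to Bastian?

Bastian receives ₹235,000.

The entire ₹1,175,000 passes to the siblings and their issue.
Counting each half-blood sibling's line as half a unit, there are 5/2 units in ₹1,175,000, so one unit is ₹470,000. Whole-blood lines (Rangi and Elif) take ₹470,000 each; half-blood lines (Bastian) take ₹235,000 each.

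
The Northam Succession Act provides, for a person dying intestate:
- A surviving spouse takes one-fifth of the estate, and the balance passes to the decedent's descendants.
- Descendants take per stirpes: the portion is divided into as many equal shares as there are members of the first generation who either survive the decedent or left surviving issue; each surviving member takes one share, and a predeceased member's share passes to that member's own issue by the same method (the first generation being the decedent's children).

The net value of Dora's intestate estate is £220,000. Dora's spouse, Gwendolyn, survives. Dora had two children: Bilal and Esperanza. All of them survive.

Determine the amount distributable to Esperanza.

Gwendolyn takes one-fifth of £220,000 = £44,000. The remaining £176,000 passes to the descendants.
The descendants' portion (£176,000) is divided into 2 shares of £88,000: Bilal and Esperanza each take £88,000.

Esperanza receives £88,000.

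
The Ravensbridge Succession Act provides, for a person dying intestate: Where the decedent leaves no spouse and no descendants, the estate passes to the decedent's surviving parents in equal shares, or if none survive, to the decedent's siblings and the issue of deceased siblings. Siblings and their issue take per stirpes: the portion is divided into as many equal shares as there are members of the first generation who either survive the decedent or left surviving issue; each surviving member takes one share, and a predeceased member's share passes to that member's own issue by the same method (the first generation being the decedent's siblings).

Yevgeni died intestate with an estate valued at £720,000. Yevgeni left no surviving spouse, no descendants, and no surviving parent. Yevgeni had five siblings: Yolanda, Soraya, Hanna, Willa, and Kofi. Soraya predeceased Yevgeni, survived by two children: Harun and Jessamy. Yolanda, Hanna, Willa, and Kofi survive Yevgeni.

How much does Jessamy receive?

Jessamy receives £72,000.

The entire £720,000 passes to the siblings and their issue.
That amount (£720,000) is divided into 5 shares of £144,000: Yolanda, Hanna, Willa, and Kofi each take £144,000; Soraya's £144,000 share passes to Soraya's issue.
Soraya's share (£144,000) is divided into 2 shares of £72,000: Harun and Jessamy each take £72,000.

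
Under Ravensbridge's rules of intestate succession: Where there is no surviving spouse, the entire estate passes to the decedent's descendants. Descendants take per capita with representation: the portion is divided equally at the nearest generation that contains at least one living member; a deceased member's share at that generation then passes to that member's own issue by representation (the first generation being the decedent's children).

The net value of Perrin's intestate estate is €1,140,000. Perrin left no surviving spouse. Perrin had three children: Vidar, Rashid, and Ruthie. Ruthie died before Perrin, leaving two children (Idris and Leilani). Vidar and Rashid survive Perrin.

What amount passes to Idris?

Idris receives €190,000.

The entire €1,140,000 passes to the descendants.
That amount (€1,140,000) is divided into 3 shares of €380,000: Vidar and Rashid each take €380,000; Ruthie's €380,000 share passes to Ruthie's issue.
Ruthie's share (€380,000) is divided into 2 shares of €190,000: Idris and Leilani each take €190,000.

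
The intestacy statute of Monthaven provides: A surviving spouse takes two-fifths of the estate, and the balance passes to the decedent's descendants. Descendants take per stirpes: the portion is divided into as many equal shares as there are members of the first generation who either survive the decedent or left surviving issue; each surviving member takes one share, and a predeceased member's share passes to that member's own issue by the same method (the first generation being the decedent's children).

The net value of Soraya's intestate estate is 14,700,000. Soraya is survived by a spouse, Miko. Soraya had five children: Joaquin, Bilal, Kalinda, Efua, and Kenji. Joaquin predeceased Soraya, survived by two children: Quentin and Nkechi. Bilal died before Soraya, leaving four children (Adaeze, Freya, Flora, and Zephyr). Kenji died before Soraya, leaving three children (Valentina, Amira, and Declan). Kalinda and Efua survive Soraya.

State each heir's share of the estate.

Miko: 5,880,000; Quentin: 882,000; Nkechi: 882,000; Adaeze: 441,000; Freya: 441,000; Flora: 441,000; Zephyr: 441,000; Kalinda: 1,764,000; Efua: 1,764,000; Valentina: 588,000; Amira: 588,000; Declan: 588,000

Miko takes two-fifths of 14,700,000 = 5,880,000. The remaining 8,820,000 passes to the descendants.
The descendants' portion (8,820,000) is divided into 5 shares of 1,764,000: Kalinda and Efua each take 1,764,000; Joaquin's 1,764,000 share passes to Joaquin's issue; Bilal's 1,764,000 share passes to Bilal's issue; Kenji's 1,764,000 share passes to Kenji's issue.
Joaquin's share (1,764,000) is divided into 2 shares of 882,000: Quentin and Nkechi each take 882,000.
Bilal's share (1,764,000) is divided into 4 shares of 441,000: Adaeze, Freya, Flora, and Zephyr each take 441,000.
Kenji's share (1,764,000) is divided into 3 shares of 588,000: Valentina, Amira, and Declan each take 588,000.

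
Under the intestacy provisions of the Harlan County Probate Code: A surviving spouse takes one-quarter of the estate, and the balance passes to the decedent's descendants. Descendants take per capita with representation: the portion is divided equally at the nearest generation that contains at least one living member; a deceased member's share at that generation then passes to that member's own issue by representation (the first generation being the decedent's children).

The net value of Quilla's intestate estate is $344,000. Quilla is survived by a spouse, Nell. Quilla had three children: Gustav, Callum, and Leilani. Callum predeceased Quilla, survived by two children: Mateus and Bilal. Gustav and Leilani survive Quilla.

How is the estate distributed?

Nell: $86,000; Gustav: $86,000; Mateus: $43,000; Bilal: $43,000; Leilani: $86,000

Nell takes one-quarter of $344,000 = $86,000. The remaining $258,000 passes to the descendants.
The descendants' portion ($258,000) is divided into 3 shares of $86,000: Gustav and Leilani each take $86,000; Callum's $86,000 share passes to Callum's issue.
Callum's share ($86,000) is divided into 2 shares of $43,000: Mateus and Bilal each take $43,000.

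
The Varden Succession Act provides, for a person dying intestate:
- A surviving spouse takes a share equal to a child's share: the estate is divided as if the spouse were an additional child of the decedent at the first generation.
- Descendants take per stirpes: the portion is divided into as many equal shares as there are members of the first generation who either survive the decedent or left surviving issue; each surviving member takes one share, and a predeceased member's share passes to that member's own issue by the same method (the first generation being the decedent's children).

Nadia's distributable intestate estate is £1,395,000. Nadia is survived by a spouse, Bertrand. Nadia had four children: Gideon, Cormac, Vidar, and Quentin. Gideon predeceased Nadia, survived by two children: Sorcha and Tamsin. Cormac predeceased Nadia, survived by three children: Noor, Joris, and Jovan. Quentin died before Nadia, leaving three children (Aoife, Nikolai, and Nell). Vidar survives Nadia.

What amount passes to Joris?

The spouse counts as an additional share at the children's level, so there are 5 primary shares of £279,000. Bertrand takes one such share (£279,000).
The children's combined portion (£1,116,000) is divided into 4 shares of £279,000: Vidar takes £279,000; Gideon's £279,000 share passes to Gideon's issue; Cormac's £279,000 share passes to Cormac's issue; Quentin's £279,000 share passes to Quentin's issue.
Gideon's share (£279,000) is divided into 2 shares of £139,500: Sorcha and Tamsin each take £139,500.
Cormac's share (£279,000) is divided into 3 shares of £93,000: Noor, Joris, and Jovan each take £93,000.
Quentin's share (£279,000) is divided into 3 shares of £93,000: Aoife, Nikolai, and Nell each take £93,000.

Joris receives £93,000.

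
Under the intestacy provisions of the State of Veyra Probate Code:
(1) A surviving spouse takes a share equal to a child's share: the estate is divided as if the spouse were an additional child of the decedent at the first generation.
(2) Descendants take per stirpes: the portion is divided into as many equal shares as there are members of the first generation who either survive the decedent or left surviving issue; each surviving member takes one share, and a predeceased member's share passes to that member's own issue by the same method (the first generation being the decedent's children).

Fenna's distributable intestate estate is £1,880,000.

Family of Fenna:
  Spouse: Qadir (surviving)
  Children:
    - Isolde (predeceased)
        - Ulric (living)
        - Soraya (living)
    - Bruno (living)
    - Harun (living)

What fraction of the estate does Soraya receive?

Soraya receives 1/8 of the estate.

The spouse counts as an additional share at the children's level, so there are 4 primary shares of £470,000. Qadir takes one such share (£470,000).
The children's combined portion (£1,410,000) is divided into 3 shares of £470,000: Bruno and Harun each take £470,000; Isolde's £470,000 share passes to Isolde's issue.
Isolde's share (£470,000) is divided into 2 shares of £235,000: Ulric and Soraya each take £235,000.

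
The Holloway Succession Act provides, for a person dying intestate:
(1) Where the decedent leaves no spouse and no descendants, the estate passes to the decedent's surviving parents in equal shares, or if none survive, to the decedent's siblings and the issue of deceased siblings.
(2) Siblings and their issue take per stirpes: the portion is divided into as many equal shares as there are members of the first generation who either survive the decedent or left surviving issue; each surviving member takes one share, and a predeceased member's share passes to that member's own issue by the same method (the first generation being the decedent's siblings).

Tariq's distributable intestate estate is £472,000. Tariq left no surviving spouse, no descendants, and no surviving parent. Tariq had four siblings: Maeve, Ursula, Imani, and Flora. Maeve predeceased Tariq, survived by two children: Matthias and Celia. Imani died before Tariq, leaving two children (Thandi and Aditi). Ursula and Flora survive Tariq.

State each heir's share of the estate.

The entire £472,000 passes to the siblings and their issue.
That amount (£472,000) is divided into 4 shares of £118,000: Ursula and Flora each take £118,000; Maeve's £118,000 share passes to Maeve's issue; Imani's £118,000 share passes to Imani's issue.
Maeve's share (£118,000) is divided into 2 shares of £59,000: Matthias and Celia each take £59,000.
Imani's share (£118,000) is divided into 2 shares of £59,000: Thandi and Aditi each take £59,000.

Matthias: £59,000; Celia: £59,000; Ursula: £118,000; Thandi: £59,000; Aditi: £59,000; Flora: £118,000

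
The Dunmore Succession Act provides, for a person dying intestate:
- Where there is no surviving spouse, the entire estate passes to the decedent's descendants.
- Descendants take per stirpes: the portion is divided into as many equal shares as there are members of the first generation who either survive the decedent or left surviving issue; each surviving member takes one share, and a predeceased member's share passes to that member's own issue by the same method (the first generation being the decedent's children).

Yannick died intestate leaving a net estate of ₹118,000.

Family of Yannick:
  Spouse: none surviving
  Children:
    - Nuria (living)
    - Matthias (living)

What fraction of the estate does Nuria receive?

The entire ₹118,000 passes to the descendants.
That amount (₹118,000) is divided into 2 shares of ₹59,000: Nuria and Matthias each take ₹59,000.

Nuria receives 1/2 of the estate.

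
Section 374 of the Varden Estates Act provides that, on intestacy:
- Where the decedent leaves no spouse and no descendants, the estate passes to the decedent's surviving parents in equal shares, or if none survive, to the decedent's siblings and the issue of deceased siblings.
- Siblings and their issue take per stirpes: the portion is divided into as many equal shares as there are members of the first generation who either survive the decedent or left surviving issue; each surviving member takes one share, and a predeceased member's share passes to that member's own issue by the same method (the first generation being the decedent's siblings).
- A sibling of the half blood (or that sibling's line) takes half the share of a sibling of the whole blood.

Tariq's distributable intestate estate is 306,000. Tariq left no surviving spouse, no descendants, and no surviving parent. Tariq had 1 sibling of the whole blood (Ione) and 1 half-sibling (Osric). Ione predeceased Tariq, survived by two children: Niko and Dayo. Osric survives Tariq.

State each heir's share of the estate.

Osric: 102,000; Niko: 102,000; Dayo: 102,000

The entire 306,000 passes to the siblings and their issue.
Counting each half-blood sibling's line as half a unit, there are 3/2 units in 306,000, so one unit is 204,000. Whole-blood lines (Ione) take 204,000 each; half-blood lines (Osric) take 102,000 each.
Ione's share (204,000) is divided into 2 shares of 102,000: Niko and Dayo each take 102,000.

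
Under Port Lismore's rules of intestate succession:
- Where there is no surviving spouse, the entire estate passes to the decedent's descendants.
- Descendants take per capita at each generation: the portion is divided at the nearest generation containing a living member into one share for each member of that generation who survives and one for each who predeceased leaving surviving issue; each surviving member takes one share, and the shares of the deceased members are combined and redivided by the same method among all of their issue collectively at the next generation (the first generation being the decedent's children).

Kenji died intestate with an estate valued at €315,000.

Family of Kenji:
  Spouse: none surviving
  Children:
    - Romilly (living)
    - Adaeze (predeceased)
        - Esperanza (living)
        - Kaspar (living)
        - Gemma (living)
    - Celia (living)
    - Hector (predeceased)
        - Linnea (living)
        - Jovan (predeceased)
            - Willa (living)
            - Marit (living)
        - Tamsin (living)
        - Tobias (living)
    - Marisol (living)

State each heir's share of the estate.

Romilly: €63,000; Esperanza: €18,000; Kaspar: €18,000; Gemma: €18,000; Celia: €63,000; Linnea: €18,000; Willa: €9,000; Marit: €9,000; Tamsin: €18,000; Tobias: €18,000; Marisol: €63,000

The entire €315,000 passes to the descendants.
That amount (€315,000) is divided at the children's generation into 5 shares of €63,000. Romilly, Celia, and Marisol each take €63,000. The 2 shares of the deceased (Adaeze and Hector) are combined into a pool of €126,000.
That pool (€126,000) is divided at the grandchildren's generation into 7 shares of €18,000. Esperanza, Kaspar, Gemma, Linnea, Tamsin, and Tobias each take €18,000. The remaining share for the deceased Jovan (€18,000) is carried to the next generation.
That pool (€18,000) is divided at the great-grandchildren's generation equally among Willa and Marit: €9,000 each.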